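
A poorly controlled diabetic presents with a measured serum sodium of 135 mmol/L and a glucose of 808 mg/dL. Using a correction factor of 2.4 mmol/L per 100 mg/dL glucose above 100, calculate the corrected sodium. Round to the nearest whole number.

152 mmol/L

Corrected Na = measured Na + 2.4 · (glucose − 100)/100
= 135 + 2.4 · (808 − 100)/100
= 135 + 17
= 152 mmol/L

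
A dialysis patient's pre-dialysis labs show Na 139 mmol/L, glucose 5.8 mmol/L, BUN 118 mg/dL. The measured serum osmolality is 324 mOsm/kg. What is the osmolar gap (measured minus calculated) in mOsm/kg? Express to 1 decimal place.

-1.9 mOsm/kg

Calculated osmolality = 2·Na + glucose + BUN/2.8
= 2·139 + 5.8 + 118/2.8
= 278 + 5.80 + 42.14
= 325.94 mOsm/kg ≈ 325.9 mOsm/kg
Osmolar gap = measured − calculated = 324 − 325.9 = -1.9 mOsm/kg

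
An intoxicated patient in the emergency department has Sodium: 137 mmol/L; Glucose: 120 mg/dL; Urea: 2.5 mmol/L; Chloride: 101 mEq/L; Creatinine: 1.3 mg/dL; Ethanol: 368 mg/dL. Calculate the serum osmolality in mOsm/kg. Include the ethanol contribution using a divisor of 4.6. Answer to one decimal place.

Calculated osmolality = 2·Na + glucose/18 + urea + ethanol/4.6
= 2·137 + 120/18 + 2.5 + 368/4.6
= 274 + 6.67 + 2.50 + 80
= 363.17 mOsm/kg

363.2 mOsm/kg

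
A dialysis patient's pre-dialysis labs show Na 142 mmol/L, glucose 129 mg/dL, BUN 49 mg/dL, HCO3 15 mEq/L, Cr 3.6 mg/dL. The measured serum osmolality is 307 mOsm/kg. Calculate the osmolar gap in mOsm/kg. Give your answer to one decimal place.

-1.7 mOsm/kg

Calculated osmolality = 2·Na + glucose/18 + BUN/2.8
= 2·142 + 129/18 + 49/2.8
= 284 + 7.17 + 17.50
= 308.67 mOsm/kg ≈ 308.7 mOsm/kg
Osmolar gap = measured − calculated = 307 − 308.7 = -1.7 mOsm/kg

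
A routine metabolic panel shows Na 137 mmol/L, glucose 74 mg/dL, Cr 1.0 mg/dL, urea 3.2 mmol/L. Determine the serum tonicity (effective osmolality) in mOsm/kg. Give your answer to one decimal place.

Effective osmolality excludes urea (freely permeant across cell membranes):
2·Na + glucose/18
= 2·137 + 74/18
= 274 + 4.11
= 278.11 mOsm/kg

278.1 mOsm/kg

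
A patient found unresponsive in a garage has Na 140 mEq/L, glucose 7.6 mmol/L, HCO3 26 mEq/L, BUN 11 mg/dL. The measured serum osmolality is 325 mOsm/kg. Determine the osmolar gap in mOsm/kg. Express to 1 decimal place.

Calculated osmolality = 2·Na + glucose + BUN/2.8
= 2·140 + 7.6 + 11/2.8
= 280 + 7.60 + 3.93
= 291.53 mOsm/kg ≈ 291.5 mOsm/kg
Osmolar gap = measured − calculated = 325 − 291.5 = 33.5 mOsm/kg

33.5 mOsm/kg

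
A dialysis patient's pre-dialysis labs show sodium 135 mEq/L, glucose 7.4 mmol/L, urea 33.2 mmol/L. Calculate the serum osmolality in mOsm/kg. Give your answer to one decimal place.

Calculated osmolality = 2·Na + glucose + urea
= 2·135 + 7.4 + 33.2
= 270 + 7.40 + 33.20
= 310.6 mOsm/kg

310.6 mOsm/kg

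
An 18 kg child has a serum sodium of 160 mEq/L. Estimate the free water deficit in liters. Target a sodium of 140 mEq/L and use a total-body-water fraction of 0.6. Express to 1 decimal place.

TBW = 0.6 · 18 = 10.8 L
Free water deficit = TBW · (Na/140 − 1)
= 10.8 · (160/140 − 1)
= 10.8 · 0.1429
= 1.54 L

1.5 L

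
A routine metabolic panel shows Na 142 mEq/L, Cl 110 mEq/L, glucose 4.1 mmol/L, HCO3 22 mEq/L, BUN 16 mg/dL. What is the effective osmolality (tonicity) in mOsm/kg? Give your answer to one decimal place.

Effective osmolality excludes urea (freely permeant across cell membranes):
2·Na + glucose
= 2·142 + 4.1
= 284 + 4.1
= 288.1 mOsm/kg

288.1 mOsm/kg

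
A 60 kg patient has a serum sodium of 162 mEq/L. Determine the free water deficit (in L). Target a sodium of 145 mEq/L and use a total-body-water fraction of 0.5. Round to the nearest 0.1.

3.5 L

TBW = 0.5 · 60 = 30 L
Free water deficit = TBW · (Na/145 − 1)
= 30 · (162/145 − 1)
= 30 · 0.1172
= 3.52 L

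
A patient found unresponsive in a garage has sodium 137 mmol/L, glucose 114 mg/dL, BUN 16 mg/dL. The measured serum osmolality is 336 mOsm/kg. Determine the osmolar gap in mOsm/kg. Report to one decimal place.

50.0 mOsm/kg

Calculated osmolality = 2·Na + glucose/18 + BUN/2.8
= 2·137 + 114/18 + 16/2.8
= 274 + 6.33 + 5.71
= 286.04 mOsm/kg ≈ 286.0 mOsm/kg
Osmolar gap = measured − calculated = 336 − 286.0 = 50.0 mOsm/kg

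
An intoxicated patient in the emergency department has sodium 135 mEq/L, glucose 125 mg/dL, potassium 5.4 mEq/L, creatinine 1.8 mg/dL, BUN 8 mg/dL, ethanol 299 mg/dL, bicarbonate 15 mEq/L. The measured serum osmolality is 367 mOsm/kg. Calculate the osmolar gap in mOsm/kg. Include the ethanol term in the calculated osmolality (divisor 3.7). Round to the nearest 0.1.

Calculated osmolality = 2·Na + glucose/18 + BUN/2.8 + ethanol/3.7
= 2·135 + 125/18 + 8/2.8 + 299/3.7
= 270 + 6.94 + 2.86 + 80.81
= 360.61 mOsm/kg ≈ 360.6 mOsm/kg
Osmolar gap = measured − calculated = 367 − 360.6 = 6.4 mOsm/kg

6.4 mOsm/kg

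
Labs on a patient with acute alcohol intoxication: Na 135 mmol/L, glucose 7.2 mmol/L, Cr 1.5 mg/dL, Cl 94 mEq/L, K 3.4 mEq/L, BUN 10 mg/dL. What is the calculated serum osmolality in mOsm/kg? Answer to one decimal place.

280.8 mOsm/kg

Calculated osmolality = 2·Na + glucose + BUN/2.8
= 2·135 + 7.2 + 10/2.8
= 270 + 7.20 + 3.57
= 280.77 mOsm/kg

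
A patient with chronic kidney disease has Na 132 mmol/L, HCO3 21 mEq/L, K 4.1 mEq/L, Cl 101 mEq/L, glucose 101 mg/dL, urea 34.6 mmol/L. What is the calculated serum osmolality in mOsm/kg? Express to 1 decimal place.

Calculated osmolality = 2·Na + glucose/18 + urea
= 2·132 + 101/18 + 34.6
= 264 + 5.61 + 34.60
= 304.21 mOsm/kg

304.2 mOsm/kg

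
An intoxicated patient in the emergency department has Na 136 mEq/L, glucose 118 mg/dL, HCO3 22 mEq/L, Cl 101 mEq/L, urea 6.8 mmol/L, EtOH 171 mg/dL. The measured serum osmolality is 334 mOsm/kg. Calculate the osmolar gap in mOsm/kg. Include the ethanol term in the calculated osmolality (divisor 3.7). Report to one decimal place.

Calculated osmolality = 2·Na + glucose/18 + urea + ethanol/3.7
= 2·136 + 118/18 + 6.8 + 171/3.7
= 272 + 6.56 + 6.80 + 46.22
= 331.58 mOsm/kg ≈ 331.6 mOsm/kg
Osmolar gap = measured − calculated = 334 − 331.6 = 2.4 mOsm/kg

2.4 mOsm/kg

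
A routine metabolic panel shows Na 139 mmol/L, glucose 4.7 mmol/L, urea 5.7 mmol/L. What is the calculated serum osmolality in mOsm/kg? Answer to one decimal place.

Calculated osmolality = 2·Na + glucose + urea
= 2·139 + 4.7 + 5.7
= 278 + 4.70 + 5.70
= 288.4 mOsm/kg

288.4 mOsm/kg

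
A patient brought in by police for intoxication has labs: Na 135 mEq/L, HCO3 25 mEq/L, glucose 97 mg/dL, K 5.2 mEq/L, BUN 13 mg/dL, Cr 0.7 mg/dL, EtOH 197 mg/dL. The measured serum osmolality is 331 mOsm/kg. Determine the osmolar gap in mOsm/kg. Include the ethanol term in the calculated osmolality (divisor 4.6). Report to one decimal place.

8.1 mOsm/kg

Calculated osmolality = 2·Na + glucose/18 + BUN/2.8 + ethanol/4.6
= 2·135 + 97/18 + 13/2.8 + 197/4.6
= 270 + 5.39 + 4.64 + 42.83
= 322.86 mOsm/kg ≈ 322.9 mOsm/kg
Osmolar gap = measured − calculated = 331 − 322.9 = 8.1 mOsm/kg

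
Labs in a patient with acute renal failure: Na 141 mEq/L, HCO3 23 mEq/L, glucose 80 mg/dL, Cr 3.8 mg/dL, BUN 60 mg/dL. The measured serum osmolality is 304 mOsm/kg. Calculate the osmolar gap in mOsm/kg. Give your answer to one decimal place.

-3.9 mOsm/kg

Calculated osmolality = 2·Na + glucose/18 + BUN/2.8
= 2·141 + 80/18 + 60/2.8
= 282 + 4.44 + 21.43
= 307.87 mOsm/kg ≈ 307.9 mOsm/kg
Osmolar gap = measured − calculated = 304 − 307.9 = -3.9 mOsm/kg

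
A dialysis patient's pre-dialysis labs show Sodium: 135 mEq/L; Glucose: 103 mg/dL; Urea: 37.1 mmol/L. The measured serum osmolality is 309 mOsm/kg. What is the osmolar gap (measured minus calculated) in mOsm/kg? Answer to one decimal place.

Calculated osmolality = 2·Na + glucose/18 + urea
= 2·135 + 103/18 + 37.1
= 270 + 5.72 + 37.10
= 312.82 mOsm/kg ≈ 312.8 mOsm/kg
Osmolar gap = measured − calculated = 309 − 312.8 = -3.8 mOsm/kg

-3.8 mOsm/kg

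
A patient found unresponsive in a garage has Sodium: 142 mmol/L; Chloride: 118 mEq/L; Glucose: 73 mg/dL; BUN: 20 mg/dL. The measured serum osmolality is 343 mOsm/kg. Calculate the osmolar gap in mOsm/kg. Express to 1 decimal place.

Calculated osmolality = 2·Na + glucose/18 + BUN/2.8
= 2·142 + 73/18 + 20/2.8
= 284 + 4.06 + 7.14
= 295.2 mOsm/kg ≈ 295.2 mOsm/kg
Osmolar gap = measured − calculated = 343 − 295.2 = 47.8 mOsm/kg

47.8 mOsm/kg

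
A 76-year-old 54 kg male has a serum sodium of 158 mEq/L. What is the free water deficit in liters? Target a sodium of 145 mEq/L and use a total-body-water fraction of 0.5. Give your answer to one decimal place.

TBW = 0.5 · 54 = 27 L
Free water deficit = TBW · (Na/145 − 1)
= 27 · (158/145 − 1)
= 27 · 0.0897
= 2.42 L

2.4 L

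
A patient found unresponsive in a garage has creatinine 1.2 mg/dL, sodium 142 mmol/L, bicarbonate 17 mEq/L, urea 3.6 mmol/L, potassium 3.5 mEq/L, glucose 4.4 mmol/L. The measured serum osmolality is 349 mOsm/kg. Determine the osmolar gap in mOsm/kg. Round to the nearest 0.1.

57.0 mOsm/kg

Calculated osmolality = 2·Na + glucose + urea
= 2·142 + 4.4 + 3.6
= 284 + 4.40 + 3.60
= 292 mOsm/kg ≈ 292.0 mOsm/kg
Osmolar gap = measured − calculated = 349 − 292.0 = 57.0 mOsm/kg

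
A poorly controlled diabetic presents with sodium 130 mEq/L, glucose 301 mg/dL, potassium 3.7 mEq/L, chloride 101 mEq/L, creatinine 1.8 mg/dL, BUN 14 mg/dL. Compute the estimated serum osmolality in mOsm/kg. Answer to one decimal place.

281.7 mOsm/kg

Calculated osmolality = 2·Na + glucose/18 + BUN/2.8
= 2·130 + 301/18 + 14/2.8
= 260 + 16.72 + 5
= 281.72 mOsm/kg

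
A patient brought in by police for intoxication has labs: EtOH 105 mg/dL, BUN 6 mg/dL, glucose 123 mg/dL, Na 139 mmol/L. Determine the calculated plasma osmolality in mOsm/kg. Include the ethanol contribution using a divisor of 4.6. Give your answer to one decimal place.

Calculated osmolality = 2·Na + glucose/18 + BUN/2.8 + ethanol/4.6
= 2·139 + 123/18 + 6/2.8 + 105/4.6
= 278 + 6.83 + 2.14 + 22.83
= 309.8 mOsm/kg

309.8 mOsm/kg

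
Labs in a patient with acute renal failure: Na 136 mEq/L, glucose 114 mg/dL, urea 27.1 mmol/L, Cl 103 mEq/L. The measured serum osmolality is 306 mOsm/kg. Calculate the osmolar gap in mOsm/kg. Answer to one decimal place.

Calculated osmolality = 2·Na + glucose/18 + urea
= 2·136 + 114/18 + 27.1
= 272 + 6.33 + 27.10
= 305.43 mOsm/kg ≈ 305.4 mOsm/kg
Osmolar gap = measured − calculated = 306 − 305.4 = 0.6 mOsm/kg

0.6 mOsm/kg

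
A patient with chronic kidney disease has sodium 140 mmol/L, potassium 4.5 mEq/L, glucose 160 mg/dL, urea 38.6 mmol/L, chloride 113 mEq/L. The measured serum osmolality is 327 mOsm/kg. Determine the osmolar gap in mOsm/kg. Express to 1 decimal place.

Calculated osmolality = 2·Na + glucose/18 + urea
= 2·140 + 160/18 + 38.6
= 280 + 8.89 + 38.60
= 327.49 mOsm/kg ≈ 327.5 mOsm/kg
Osmolar gap = measured − calculated = 327 − 327.5 = -0.5 mOsm/kg

-0.5 mOsm/kg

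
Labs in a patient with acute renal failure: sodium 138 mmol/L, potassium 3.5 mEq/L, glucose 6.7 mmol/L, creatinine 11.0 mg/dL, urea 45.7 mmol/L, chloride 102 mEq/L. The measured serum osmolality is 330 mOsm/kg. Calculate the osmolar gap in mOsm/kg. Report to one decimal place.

1.6 mOsm/kg

Calculated osmolality = 2·Na + glucose + urea
= 2·138 + 6.7 + 45.7
= 276 + 6.70 + 45.70
= 328.4 mOsm/kg ≈ 328.4 mOsm/kg
Osmolar gap = measured − calculated = 330 − 328.4 = 1.6 mOsm/kg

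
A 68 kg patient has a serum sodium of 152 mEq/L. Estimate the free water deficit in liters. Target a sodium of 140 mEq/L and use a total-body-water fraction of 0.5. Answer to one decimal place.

TBW = 0.5 · 68 = 34 L
Free water deficit = TBW · (Na/140 − 1)
= 34 · (152/140 − 1)
= 34 · 0.0857
= 2.91 L

2.9 L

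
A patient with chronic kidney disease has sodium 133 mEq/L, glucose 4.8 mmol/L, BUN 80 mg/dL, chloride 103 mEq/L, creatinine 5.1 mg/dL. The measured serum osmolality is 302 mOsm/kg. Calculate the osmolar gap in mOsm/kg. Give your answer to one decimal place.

Calculated osmolality = 2·Na + glucose + BUN/2.8
= 2·133 + 4.8 + 80/2.8
= 266 + 4.80 + 28.57
= 299.37 mOsm/kg ≈ 299.4 mOsm/kg
Osmolar gap = measured − calculated = 302 − 299.4 = 2.6 mOsm/kg

2.6 mOsm/kg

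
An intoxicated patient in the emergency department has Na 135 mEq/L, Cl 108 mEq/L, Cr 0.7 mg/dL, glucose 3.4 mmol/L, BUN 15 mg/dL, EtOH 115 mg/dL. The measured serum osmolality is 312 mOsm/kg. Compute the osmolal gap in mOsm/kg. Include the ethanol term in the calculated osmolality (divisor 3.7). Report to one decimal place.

2.2 mOsm/kg

Calculated osmolality = 2·Na + glucose + BUN/2.8 + ethanol/3.7
= 2·135 + 3.4 + 15/2.8 + 115/3.7
= 270 + 3.40 + 5.36 + 31.08
= 309.84 mOsm/kg ≈ 309.8 mOsm/kg
Osmolar gap = measured − calculated = 312 − 309.8 = 2.2 mOsm/kg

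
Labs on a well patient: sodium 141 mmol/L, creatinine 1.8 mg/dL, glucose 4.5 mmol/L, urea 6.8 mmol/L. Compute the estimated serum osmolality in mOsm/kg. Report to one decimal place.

Calculated osmolality = 2·Na + glucose + urea
= 2·141 + 4.5 + 6.8
= 282 + 4.50 + 6.80
= 293.3 mOsm/kg

293.3 mOsm/kg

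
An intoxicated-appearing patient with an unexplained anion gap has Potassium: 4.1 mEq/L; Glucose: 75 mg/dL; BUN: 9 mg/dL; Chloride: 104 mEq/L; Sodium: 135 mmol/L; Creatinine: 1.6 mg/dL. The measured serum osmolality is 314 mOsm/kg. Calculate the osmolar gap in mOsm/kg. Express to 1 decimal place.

Calculated osmolality = 2·Na + glucose/18 + BUN/2.8
= 2·135 + 75/18 + 9/2.8
= 270 + 4.17 + 3.21
= 277.38 mOsm/kg ≈ 277.4 mOsm/kg
Osmolar gap = measured − calculated = 314 − 277.4 = 36.6 mOsm/kg

36.6 mOsm/kg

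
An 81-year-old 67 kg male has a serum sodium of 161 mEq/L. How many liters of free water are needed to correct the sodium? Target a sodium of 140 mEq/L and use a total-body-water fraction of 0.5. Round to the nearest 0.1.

TBW = 0.5 · 67 = 33.5 L
Free water deficit = TBW · (Na/140 − 1)
= 33.5 · (161/140 − 1)
= 33.5 · 0.15
= 5.02 L

5.0 L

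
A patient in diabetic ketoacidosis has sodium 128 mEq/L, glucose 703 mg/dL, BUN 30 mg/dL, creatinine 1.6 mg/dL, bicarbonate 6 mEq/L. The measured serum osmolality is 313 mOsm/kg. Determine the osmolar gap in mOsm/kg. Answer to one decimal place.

Calculated osmolality = 2·Na + glucose/18 + BUN/2.8
= 2·128 + 703/18 + 30/2.8
= 256 + 39.06 + 10.71
= 305.77 mOsm/kg ≈ 305.8 mOsm/kg
Osmolar gap = measured − calculated = 313 − 305.8 = 7.2 mOsm/kg

7.2 mOsm/kg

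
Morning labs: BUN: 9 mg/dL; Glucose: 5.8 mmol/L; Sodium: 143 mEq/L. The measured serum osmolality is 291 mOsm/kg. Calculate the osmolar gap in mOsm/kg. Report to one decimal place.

-4.0 mOsm/kg

Calculated osmolality = 2·Na + glucose + BUN/2.8
= 2·143 + 5.8 + 9/2.8
= 286 + 5.80 + 3.21
= 295.01 mOsm/kg ≈ 295.0 mOsm/kg
Osmolar gap = measured − calculated = 291 − 295.0 = -4.0 mOsm/kg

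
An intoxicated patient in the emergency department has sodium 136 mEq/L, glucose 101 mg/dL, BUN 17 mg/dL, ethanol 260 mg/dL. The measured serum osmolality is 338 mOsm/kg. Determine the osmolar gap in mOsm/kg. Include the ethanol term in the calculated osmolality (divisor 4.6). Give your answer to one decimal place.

Calculated osmolality = 2·Na + glucose/18 + BUN/2.8 + ethanol/4.6
= 2·136 + 101/18 + 17/2.8 + 260/4.6
= 272 + 5.61 + 6.07 + 56.52
= 340.2 mOsm/kg ≈ 340.2 mOsm/kg
Osmolar gap = measured − calculated = 338 − 340.2 = -2.2 mOsm/kg

-2.2 mOsm/kg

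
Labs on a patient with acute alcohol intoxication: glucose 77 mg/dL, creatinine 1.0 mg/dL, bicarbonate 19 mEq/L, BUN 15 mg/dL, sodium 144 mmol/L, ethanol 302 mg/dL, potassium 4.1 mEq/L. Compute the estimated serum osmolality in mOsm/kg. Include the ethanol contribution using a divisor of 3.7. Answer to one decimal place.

Calculated osmolality = 2·Na + glucose/18 + BUN/2.8 + ethanol/3.7
= 2·144 + 77/18 + 15/2.8 + 302/3.7
= 288 + 4.28 + 5.36 + 81.62
= 379.26 mOsm/kg

379.3 mOsm/kg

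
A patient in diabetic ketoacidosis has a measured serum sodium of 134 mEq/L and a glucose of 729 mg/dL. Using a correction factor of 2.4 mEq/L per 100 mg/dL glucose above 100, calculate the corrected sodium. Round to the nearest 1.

149 mEq/L

Corrected Na = measured Na + 2.4 · (glucose − 100)/100
= 134 + 2.4 · (729 − 100)/100
= 134 + 15.1
= 149.1 mEq/L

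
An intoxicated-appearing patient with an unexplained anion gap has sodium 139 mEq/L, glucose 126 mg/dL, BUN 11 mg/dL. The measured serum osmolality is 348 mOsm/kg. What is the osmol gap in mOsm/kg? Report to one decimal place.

59.1 mOsm/kg

Calculated osmolality = 2·Na + glucose/18 + BUN/2.8
= 2·139 + 126/18 + 11/2.8
= 278 + 7 + 3.93
= 288.93 mOsm/kg ≈ 288.9 mOsm/kg
Osmolar gap = measured − calculated = 348 − 288.9 = 59.1 mOsm/kg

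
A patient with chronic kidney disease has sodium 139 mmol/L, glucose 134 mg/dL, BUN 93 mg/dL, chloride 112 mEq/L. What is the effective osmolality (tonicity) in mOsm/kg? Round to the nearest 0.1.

Effective osmolality excludes urea (freely permeant across cell membranes):
2·Na + glucose/18
= 2·139 + 134/18
= 278 + 7.44
= 285.44 mOsm/kg

285.4 mOsm/kg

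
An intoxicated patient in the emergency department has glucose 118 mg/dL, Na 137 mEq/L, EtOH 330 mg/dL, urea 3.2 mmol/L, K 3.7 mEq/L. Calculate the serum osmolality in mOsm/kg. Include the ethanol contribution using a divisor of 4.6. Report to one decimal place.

355.5 mOsm/kg

Calculated osmolality = 2·Na + glucose/18 + urea + ethanol/4.6
= 2·137 + 118/18 + 3.2 + 330/4.6
= 274 + 6.56 + 3.20 + 71.74
= 355.5 mOsm/kg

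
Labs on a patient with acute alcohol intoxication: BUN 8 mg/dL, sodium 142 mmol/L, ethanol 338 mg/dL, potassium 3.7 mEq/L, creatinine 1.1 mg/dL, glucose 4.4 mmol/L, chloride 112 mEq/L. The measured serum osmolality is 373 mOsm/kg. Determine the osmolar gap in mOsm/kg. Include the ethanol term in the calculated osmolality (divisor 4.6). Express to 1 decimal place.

8.3 mOsm/kg

Calculated osmolality = 2·Na + glucose + BUN/2.8 + ethanol/4.6
= 2·142 + 4.4 + 8/2.8 + 338/4.6
= 284 + 4.40 + 2.86 + 73.48
= 364.74 mOsm/kg ≈ 364.7 mOsm/kg
Osmolar gap = measured − calculated = 373 − 364.7 = 8.3 mOsm/kg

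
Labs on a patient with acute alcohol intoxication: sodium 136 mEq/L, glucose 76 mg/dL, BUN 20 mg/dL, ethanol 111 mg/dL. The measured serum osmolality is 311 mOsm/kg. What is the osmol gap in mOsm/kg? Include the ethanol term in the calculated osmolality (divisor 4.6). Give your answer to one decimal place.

3.5 mOsm/kg

Calculated osmolality = 2·Na + glucose/18 + BUN/2.8 + ethanol/4.6
= 2·136 + 76/18 + 20/2.8 + 111/4.6
= 272 + 4.22 + 7.14 + 24.13
= 307.49 mOsm/kg ≈ 307.5 mOsm/kg
Osmolar gap = measured − calculated = 311 − 307.5 = 3.5 mOsm/kg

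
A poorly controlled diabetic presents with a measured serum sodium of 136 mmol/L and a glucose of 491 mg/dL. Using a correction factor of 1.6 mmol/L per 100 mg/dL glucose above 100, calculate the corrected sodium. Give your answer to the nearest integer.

Corrected Na = measured Na + 1.6 · (glucose − 100)/100
= 136 + 1.6 · (491 − 100)/100
= 136 + 6.3
= 142.3 mmol/L

142 mmol/L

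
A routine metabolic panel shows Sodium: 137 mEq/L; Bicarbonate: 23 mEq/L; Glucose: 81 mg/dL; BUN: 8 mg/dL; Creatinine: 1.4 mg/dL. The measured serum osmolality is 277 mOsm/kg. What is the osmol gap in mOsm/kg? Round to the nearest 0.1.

-4.4 mOsm/kg

Calculated osmolality = 2·Na + glucose/18 + BUN/2.8
= 2·137 + 81/18 + 8/2.8
= 274 + 4.50 + 2.86
= 281.36 mOsm/kg ≈ 281.4 mOsm/kg
Osmolar gap = measured − calculated = 277 − 281.4 = -4.4 mOsm/kg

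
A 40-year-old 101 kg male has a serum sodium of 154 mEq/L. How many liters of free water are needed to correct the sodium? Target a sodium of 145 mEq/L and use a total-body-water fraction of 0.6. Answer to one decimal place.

3.8 L

TBW = 0.6 · 101 = 60.6 L
Free water deficit = TBW · (Na/145 − 1)
= 60.6 · (154/145 − 1)
= 60.6 · 0.0621
= 3.76 L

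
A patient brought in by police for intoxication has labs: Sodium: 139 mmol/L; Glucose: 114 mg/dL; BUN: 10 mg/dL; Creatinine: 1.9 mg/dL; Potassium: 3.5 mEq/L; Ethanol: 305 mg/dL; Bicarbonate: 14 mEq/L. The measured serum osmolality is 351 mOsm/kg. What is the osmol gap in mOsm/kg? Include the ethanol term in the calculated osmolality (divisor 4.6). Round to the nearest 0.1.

-3.2 mOsm/kg

Calculated osmolality = 2·Na + glucose/18 + BUN/2.8 + ethanol/4.6
= 2·139 + 114/18 + 10/2.8 + 305/4.6
= 278 + 6.33 + 3.57 + 66.30
= 354.2 mOsm/kg ≈ 354.2 mOsm/kg
Osmolar gap = measured − calculated = 351 − 354.2 = -3.2 mOsm/kg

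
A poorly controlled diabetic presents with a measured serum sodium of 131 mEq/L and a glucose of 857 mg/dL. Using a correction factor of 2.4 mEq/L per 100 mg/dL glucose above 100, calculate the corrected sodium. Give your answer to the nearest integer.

Corrected Na = measured Na + 2.4 · (glucose − 100)/100
= 131 + 2.4 · (857 − 100)/100
= 131 + 18.2
= 149.2 mEq/L

149 mEq/L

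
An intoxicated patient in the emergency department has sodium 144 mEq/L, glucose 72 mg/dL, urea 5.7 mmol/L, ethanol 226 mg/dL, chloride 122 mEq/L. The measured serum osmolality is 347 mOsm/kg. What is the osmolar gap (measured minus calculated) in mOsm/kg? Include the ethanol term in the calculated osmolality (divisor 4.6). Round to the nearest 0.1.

0.2 mOsm/kg

Calculated osmolality = 2·Na + glucose/18 + urea + ethanol/4.6
= 2·144 + 72/18 + 5.7 + 226/4.6
= 288 + 4 + 5.70 + 49.13
= 346.83 mOsm/kg ≈ 346.8 mOsm/kg
Osmolar gap = measured − calculated = 347 − 346.8 = 0.2 mOsm/kg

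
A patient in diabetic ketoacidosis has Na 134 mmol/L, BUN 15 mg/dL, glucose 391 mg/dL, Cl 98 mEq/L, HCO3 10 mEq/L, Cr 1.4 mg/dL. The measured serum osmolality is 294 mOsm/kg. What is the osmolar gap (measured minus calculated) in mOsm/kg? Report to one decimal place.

Calculated osmolality = 2·Na + glucose/18 + BUN/2.8
= 2·134 + 391/18 + 15/2.8
= 268 + 21.72 + 5.36
= 295.08 mOsm/kg ≈ 295.1 mOsm/kg
Osmolar gap = measured − calculated = 294 − 295.1 = -1.1 mOsm/kg

-1.1 mOsm/kg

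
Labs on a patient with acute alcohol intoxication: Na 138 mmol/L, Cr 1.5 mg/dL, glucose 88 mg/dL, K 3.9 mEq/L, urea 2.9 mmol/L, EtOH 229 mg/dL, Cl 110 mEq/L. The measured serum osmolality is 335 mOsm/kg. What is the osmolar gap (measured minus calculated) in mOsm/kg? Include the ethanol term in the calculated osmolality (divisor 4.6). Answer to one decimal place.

1.4 mOsm/kg

Calculated osmolality = 2·Na + glucose/18 + urea + ethanol/4.6
= 2·138 + 88/18 + 2.9 + 229/4.6
= 276 + 4.89 + 2.90 + 49.78
= 333.57 mOsm/kg ≈ 333.6 mOsm/kg
Osmolar gap = measured − calculated = 335 − 333.6 = 1.4 mOsm/kg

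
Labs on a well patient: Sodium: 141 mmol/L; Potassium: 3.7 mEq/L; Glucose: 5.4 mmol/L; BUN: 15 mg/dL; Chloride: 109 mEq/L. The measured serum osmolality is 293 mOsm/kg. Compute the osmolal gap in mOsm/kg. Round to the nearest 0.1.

0.2 mOsm/kg

Calculated osmolality = 2·Na + glucose + BUN/2.8
= 2·141 + 5.4 + 15/2.8
= 282 + 5.40 + 5.36
= 292.76 mOsm/kg ≈ 292.8 mOsm/kg
Osmolar gap = measured − calculated = 293 − 292.8 = 0.2 mOsm/kg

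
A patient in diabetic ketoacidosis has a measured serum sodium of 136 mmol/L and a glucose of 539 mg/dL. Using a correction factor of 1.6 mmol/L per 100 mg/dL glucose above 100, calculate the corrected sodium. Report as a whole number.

Corrected Na = measured Na + 1.6 · (glucose − 100)/100
= 136 + 1.6 · (539 − 100)/100
= 136 + 7
= 143 mmol/L

143 mmol/L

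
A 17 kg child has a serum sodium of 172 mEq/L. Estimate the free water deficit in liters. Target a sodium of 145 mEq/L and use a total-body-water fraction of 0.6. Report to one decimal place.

1.9 L

TBW = 0.6 · 17 = 10.2 L
Free water deficit = TBW · (Na/145 − 1)
= 10.2 · (172/145 − 1)
= 10.2 · 0.1862
= 1.9 L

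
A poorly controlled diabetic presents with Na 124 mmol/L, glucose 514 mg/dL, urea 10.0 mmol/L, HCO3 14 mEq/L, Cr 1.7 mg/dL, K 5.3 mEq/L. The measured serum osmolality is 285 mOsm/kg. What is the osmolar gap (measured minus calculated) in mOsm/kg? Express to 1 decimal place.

Calculated osmolality = 2·Na + glucose/18 + urea
= 2·124 + 514/18 + 10
= 248 + 28.56 + 10
= 286.56 mOsm/kg ≈ 286.6 mOsm/kg
Osmolar gap = measured − calculated = 285 − 286.6 = -1.6 mOsm/kg

-1.6 mOsm/kg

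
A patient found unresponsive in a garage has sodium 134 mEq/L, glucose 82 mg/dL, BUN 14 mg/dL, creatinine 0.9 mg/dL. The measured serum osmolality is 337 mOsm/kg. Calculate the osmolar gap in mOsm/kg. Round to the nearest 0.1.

59.4 mOsm/kg

Calculated osmolality = 2·Na + glucose/18 + BUN/2.8
= 2·134 + 82/18 + 14/2.8
= 268 + 4.56 + 5
= 277.56 mOsm/kg ≈ 277.6 mOsm/kg
Osmolar gap = measured − calculated = 337 − 277.6 = 59.4 mOsm/kg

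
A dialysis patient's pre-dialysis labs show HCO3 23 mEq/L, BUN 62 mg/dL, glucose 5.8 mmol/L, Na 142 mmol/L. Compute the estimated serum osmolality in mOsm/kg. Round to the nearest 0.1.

311.9 mOsm/kg

Calculated osmolality = 2·Na + glucose + BUN/2.8
= 2·142 + 5.8 + 62/2.8
= 284 + 5.80 + 22.14
= 311.94 mOsm/kg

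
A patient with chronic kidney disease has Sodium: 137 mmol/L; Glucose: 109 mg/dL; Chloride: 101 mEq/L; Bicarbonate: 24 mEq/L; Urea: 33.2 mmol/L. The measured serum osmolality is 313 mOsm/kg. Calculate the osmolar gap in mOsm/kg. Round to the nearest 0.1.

-0.3 mOsm/kg

Calculated osmolality = 2·Na + glucose/18 + urea
= 2·137 + 109/18 + 33.2
= 274 + 6.06 + 33.20
= 313.26 mOsm/kg ≈ 313.3 mOsm/kg
Osmolar gap = measured − calculated = 313 − 313.3 = -0.3 mOsm/kg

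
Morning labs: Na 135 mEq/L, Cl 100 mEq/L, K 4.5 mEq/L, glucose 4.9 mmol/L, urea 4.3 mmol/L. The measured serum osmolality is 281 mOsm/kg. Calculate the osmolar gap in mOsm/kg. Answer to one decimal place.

Calculated osmolality = 2·Na + glucose + urea
= 2·135 + 4.9 + 4.3
= 270 + 4.90 + 4.30
= 279.2 mOsm/kg ≈ 279.2 mOsm/kg
Osmolar gap = measured − calculated = 281 − 279.2 = 1.8 mOsm/kg

1.8 mOsm/kg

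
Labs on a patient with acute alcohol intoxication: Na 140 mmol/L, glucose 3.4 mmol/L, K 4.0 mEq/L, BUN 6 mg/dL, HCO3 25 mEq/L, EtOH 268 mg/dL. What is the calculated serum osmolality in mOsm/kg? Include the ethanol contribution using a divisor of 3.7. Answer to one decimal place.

358.0 mOsm/kg

Calculated osmolality = 2·Na + glucose + BUN/2.8 + ethanol/3.7
= 2·140 + 3.4 + 6/2.8 + 268/3.7
= 280 + 3.40 + 2.14 + 72.43
= 357.97 mOsm/kg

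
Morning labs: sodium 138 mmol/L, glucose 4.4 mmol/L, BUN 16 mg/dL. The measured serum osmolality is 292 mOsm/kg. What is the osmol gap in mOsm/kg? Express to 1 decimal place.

Calculated osmolality = 2·Na + glucose + BUN/2.8
= 2·138 + 4.4 + 16/2.8
= 276 + 4.40 + 5.71
= 286.11 mOsm/kg ≈ 286.1 mOsm/kg
Osmolar gap = measured − calculated = 292 − 286.1 = 5.9 mOsm/kg

5.9 mOsm/kg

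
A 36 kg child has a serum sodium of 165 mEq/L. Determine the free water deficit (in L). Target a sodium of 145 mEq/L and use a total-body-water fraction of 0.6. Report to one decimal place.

3.0 L

TBW = 0.6 · 36 = 21.6 L
Free water deficit = TBW · (Na/145 − 1)
= 21.6 · (165/145 − 1)
= 21.6 · 0.1379
= 2.98 L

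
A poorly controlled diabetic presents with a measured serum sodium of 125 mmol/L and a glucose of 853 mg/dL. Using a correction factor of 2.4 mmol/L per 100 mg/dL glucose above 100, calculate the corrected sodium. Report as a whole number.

143 mmol/L

Corrected Na = measured Na + 2.4 · (glucose − 100)/100
= 125 + 2.4 · (853 − 100)/100
= 125 + 18.1
= 143.1 mmol/L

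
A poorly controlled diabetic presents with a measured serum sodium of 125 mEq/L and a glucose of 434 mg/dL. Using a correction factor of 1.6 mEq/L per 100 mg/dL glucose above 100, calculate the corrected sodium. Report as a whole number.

Corrected Na = measured Na + 1.6 · (glucose − 100)/100
= 125 + 1.6 · (434 − 100)/100
= 125 + 5.3
= 130.3 mEq/L

130 mEq/L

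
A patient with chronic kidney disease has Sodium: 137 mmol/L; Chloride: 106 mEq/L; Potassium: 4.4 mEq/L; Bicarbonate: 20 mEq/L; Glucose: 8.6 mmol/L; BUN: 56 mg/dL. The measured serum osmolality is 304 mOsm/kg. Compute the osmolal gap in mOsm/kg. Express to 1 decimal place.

Calculated osmolality = 2·Na + glucose + BUN/2.8
= 2·137 + 8.6 + 56/2.8
= 274 + 8.60 + 20
= 302.6 mOsm/kg ≈ 302.6 mOsm/kg
Osmolar gap = measured − calculated = 304 − 302.6 = 1.4 mOsm/kg

1.4 mOsm/kg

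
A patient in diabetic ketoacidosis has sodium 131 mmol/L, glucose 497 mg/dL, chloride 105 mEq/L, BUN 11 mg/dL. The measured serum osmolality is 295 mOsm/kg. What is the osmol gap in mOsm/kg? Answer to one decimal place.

1.5 mOsm/kg

Calculated osmolality = 2·Na + glucose/18 + BUN/2.8
= 2·131 + 497/18 + 11/2.8
= 262 + 27.61 + 3.93
= 293.54 mOsm/kg ≈ 293.5 mOsm/kg
Osmolar gap = measured − calculated = 295 − 293.5 = 1.5 mOsm/kg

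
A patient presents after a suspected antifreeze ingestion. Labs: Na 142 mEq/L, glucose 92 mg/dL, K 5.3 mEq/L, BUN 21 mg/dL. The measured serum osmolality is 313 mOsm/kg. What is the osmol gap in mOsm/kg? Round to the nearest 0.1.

16.4 mOsm/kg

Calculated osmolality = 2·Na + glucose/18 + BUN/2.8
= 2·142 + 92/18 + 21/2.8
= 284 + 5.11 + 7.50
= 296.61 mOsm/kg ≈ 296.6 mOsm/kg
Osmolar gap = measured − calculated = 313 − 296.6 = 16.4 mOsm/kg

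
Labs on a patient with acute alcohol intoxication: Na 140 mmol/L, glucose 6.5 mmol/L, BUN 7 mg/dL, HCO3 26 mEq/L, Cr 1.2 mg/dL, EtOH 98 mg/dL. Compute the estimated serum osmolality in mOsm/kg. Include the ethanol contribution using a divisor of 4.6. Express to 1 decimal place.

310.3 mOsm/kg

Calculated osmolality = 2·Na + glucose + BUN/2.8 + ethanol/4.6
= 2·140 + 6.5 + 7/2.8 + 98/4.6
= 280 + 6.50 + 2.50 + 21.30
= 310.3 mOsm/kg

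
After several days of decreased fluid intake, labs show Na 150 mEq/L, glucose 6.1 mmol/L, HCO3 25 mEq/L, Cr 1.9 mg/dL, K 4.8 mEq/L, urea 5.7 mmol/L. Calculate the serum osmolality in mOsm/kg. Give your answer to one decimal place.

311.8 mOsm/kg

Calculated osmolality = 2·Na + glucose + urea
= 2·150 + 6.1 + 5.7
= 300 + 6.10 + 5.70
= 311.8 mOsm/kg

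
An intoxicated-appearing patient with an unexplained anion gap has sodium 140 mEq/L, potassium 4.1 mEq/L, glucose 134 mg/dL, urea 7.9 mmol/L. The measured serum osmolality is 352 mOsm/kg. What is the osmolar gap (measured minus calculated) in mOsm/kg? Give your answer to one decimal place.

Calculated osmolality = 2·Na + glucose/18 + urea
= 2·140 + 134/18 + 7.9
= 280 + 7.44 + 7.90
= 295.34 mOsm/kg ≈ 295.3 mOsm/kg
Osmolar gap = measured − calculated = 352 − 295.3 = 56.7 mOsm/kg

56.7 mOsm/kg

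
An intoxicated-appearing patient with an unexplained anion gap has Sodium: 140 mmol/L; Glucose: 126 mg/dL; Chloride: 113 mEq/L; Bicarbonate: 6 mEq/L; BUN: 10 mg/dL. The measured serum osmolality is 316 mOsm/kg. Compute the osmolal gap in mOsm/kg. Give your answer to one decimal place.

25.4 mOsm/kg

Calculated osmolality = 2·Na + glucose/18 + BUN/2.8
= 2·140 + 126/18 + 10/2.8
= 280 + 7 + 3.57
= 290.57 mOsm/kg ≈ 290.6 mOsm/kg
Osmolar gap = measured − calculated = 316 − 290.6 = 25.4 mOsm/kg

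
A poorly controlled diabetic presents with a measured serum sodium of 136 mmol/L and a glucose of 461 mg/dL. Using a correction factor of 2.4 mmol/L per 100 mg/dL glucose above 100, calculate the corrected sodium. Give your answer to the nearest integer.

Corrected Na = measured Na + 2.4 · (glucose − 100)/100
= 136 + 2.4 · (461 − 100)/100
= 136 + 8.7
= 144.7 mmol/L

145 mmol/L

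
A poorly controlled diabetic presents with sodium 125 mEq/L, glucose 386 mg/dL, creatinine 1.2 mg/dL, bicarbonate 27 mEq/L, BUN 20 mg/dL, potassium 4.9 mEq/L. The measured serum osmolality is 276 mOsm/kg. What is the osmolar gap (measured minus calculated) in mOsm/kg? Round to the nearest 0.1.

-2.6 mOsm/kg

Calculated osmolality = 2·Na + glucose/18 + BUN/2.8
= 2·125 + 386/18 + 20/2.8
= 250 + 21.44 + 7.14
= 278.58 mOsm/kg ≈ 278.6 mOsm/kg
Osmolar gap = measured − calculated = 276 − 278.6 = -2.6 mOsm/kg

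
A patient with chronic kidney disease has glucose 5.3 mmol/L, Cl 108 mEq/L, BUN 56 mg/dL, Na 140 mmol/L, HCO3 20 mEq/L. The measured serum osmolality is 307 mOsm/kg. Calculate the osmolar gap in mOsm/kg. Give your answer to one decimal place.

1.7 mOsm/kg

Calculated osmolality = 2·Na + glucose + BUN/2.8
= 2·140 + 5.3 + 56/2.8
= 280 + 5.30 + 20
= 305.3 mOsm/kg ≈ 305.3 mOsm/kg
Osmolar gap = measured − calculated = 307 − 305.3 = 1.7 mOsm/kg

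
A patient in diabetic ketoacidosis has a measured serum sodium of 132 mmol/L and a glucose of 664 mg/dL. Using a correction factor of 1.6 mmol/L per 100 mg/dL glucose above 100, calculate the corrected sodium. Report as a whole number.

141 mmol/L

Corrected Na = measured Na + 1.6 · (glucose − 100)/100
= 132 + 1.6 · (664 − 100)/100
= 132 + 9
= 141 mmol/L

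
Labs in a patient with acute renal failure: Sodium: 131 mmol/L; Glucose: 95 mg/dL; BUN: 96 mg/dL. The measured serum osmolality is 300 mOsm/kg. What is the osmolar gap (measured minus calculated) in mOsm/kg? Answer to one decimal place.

-1.6 mOsm/kg

Calculated osmolality = 2·Na + glucose/18 + BUN/2.8
= 2·131 + 95/18 + 96/2.8
= 262 + 5.28 + 34.29
= 301.57 mOsm/kg ≈ 301.6 mOsm/kg
Osmolar gap = measured − calculated = 300 − 301.6 = -1.6 mOsm/kg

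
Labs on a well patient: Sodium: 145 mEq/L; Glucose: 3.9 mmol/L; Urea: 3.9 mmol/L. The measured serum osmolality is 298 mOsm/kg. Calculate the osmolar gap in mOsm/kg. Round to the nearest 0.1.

0.2 mOsm/kg

Calculated osmolality = 2·Na + glucose + urea
= 2·145 + 3.9 + 3.9
= 290 + 3.90 + 3.90
= 297.8 mOsm/kg ≈ 297.8 mOsm/kg
Osmolar gap = measured − calculated = 298 − 297.8 = 0.2 mOsm/kg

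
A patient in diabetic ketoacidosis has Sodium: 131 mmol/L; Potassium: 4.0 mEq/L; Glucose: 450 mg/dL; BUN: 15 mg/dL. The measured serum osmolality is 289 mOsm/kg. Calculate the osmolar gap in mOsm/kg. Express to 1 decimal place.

-3.4 mOsm/kg

Calculated osmolality = 2·Na + glucose/18 + BUN/2.8
= 2·131 + 450/18 + 15/2.8
= 262 + 25 + 5.36
= 292.36 mOsm/kg ≈ 292.4 mOsm/kg
Osmolar gap = measured − calculated = 289 − 292.4 = -3.4 mOsm/kg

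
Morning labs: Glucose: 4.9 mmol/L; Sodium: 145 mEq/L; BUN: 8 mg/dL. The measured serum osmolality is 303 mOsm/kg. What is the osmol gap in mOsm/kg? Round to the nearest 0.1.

Calculated osmolality = 2·Na + glucose + BUN/2.8
= 2·145 + 4.9 + 8/2.8
= 290 + 4.90 + 2.86
= 297.76 mOsm/kg ≈ 297.8 mOsm/kg
Osmolar gap = measured − calculated = 303 − 297.8 = 5.2 mOsm/kg

5.2 mOsm/kg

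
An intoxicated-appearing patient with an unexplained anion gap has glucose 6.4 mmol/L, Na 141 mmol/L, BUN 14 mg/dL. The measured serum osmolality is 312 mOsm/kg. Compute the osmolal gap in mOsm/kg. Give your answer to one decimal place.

Calculated osmolality = 2·Na + glucose + BUN/2.8
= 2·141 + 6.4 + 14/2.8
= 282 + 6.40 + 5
= 293.4 mOsm/kg ≈ 293.4 mOsm/kg
Osmolar gap = measured − calculated = 312 − 293.4 = 18.6 mOsm/kg

18.6 mOsm/kg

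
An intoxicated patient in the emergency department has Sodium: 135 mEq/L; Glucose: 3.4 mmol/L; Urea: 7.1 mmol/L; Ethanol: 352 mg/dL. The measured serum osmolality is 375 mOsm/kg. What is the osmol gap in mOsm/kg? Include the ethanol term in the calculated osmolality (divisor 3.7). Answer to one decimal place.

-0.6 mOsm/kg

Calculated osmolality = 2·Na + glucose + urea + ethanol/3.7
= 2·135 + 3.4 + 7.1 + 352/3.7
= 270 + 3.40 + 7.10 + 95.14
= 375.64 mOsm/kg ≈ 375.6 mOsm/kg
Osmolar gap = measured − calculated = 375 − 375.6 = -0.6 mOsm/kg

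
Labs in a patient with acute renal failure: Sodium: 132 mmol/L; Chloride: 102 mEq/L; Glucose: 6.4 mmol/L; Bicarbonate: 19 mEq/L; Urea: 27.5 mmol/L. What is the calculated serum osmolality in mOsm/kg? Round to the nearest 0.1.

Calculated osmolality = 2·Na + glucose + urea
= 2·132 + 6.4 + 27.5
= 264 + 6.40 + 27.50
= 297.9 mOsm/kg

297.9 mOsm/kg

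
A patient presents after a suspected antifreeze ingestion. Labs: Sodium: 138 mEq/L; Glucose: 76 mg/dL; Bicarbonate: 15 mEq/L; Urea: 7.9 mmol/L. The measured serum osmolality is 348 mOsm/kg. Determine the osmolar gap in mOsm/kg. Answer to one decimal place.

59.9 mOsm/kg

Calculated osmolality = 2·Na + glucose/18 + urea
= 2·138 + 76/18 + 7.9
= 276 + 4.22 + 7.90
= 288.12 mOsm/kg ≈ 288.1 mOsm/kg
Osmolar gap = measured − calculated = 348 − 288.1 = 59.9 mOsm/kg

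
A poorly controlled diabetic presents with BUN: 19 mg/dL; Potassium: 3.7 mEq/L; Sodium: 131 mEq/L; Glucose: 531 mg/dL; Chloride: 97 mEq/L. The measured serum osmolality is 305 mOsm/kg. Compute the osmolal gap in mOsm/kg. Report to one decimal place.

Calculated osmolality = 2·Na + glucose/18 + BUN/2.8
= 2·131 + 531/18 + 19/2.8
= 262 + 29.50 + 6.79
= 298.29 mOsm/kg ≈ 298.3 mOsm/kg
Osmolar gap = measured − calculated = 305 − 298.3 = 6.7 mOsm/kg

6.7 mOsm/kg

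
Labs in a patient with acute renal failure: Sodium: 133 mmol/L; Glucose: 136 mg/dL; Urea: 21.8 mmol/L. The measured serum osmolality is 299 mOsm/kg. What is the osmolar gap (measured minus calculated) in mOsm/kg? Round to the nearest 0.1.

Calculated osmolality = 2·Na + glucose/18 + urea
= 2·133 + 136/18 + 21.8
= 266 + 7.56 + 21.80
= 295.36 mOsm/kg ≈ 295.4 mOsm/kg
Osmolar gap = measured − calculated = 299 − 295.4 = 3.6 mOsm/kg

3.6 mOsm/kg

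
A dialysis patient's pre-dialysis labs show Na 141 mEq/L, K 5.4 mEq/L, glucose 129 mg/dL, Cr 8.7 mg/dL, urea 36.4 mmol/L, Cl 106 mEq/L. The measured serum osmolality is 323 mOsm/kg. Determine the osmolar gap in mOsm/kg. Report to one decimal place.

Calculated osmolality = 2·Na + glucose/18 + urea
= 2·141 + 129/18 + 36.4
= 282 + 7.17 + 36.40
= 325.57 mOsm/kg ≈ 325.6 mOsm/kg
Osmolar gap = measured − calculated = 323 − 325.6 = -2.6 mOsm/kg

-2.6 mOsm/kg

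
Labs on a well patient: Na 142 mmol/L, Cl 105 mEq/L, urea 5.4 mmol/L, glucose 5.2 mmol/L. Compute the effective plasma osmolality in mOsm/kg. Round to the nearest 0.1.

Effective osmolality excludes urea (freely permeant across cell membranes):
2·Na + glucose
= 2·142 + 5.2
= 284 + 5.2
= 289.2 mOsm/kg

289.2 mOsm/kg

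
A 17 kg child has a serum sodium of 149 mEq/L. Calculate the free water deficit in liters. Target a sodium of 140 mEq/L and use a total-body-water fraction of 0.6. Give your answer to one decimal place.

TBW = 0.6 · 17 = 10.2 L
Free water deficit = TBW · (Na/140 − 1)
= 10.2 · (149/140 − 1)
= 10.2 · 0.0643
= 0.66 L

0.7 L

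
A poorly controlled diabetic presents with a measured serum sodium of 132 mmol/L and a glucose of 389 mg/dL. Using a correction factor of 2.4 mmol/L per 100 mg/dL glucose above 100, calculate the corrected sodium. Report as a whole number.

139 mmol/L

Corrected Na = measured Na + 2.4 · (glucose − 100)/100
= 132 + 2.4 · (389 − 100)/100
= 132 + 6.9
= 138.9 mmol/L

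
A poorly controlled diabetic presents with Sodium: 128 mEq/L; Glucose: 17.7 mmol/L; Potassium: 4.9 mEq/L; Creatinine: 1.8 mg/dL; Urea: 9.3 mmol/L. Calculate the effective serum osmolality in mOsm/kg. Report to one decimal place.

273.7 mOsm/kg

Effective osmolality excludes urea (freely permeant across cell membranes):
2·Na + glucose
= 2·128 + 17.7
= 256 + 17.7
= 273.7 mOsm/kg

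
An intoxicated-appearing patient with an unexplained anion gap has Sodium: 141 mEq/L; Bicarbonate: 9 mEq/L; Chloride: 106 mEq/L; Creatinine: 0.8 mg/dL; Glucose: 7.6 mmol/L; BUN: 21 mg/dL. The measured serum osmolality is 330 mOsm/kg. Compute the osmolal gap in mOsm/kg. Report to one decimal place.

Calculated osmolality = 2·Na + glucose + BUN/2.8
= 2·141 + 7.6 + 21/2.8
= 282 + 7.60 + 7.50
= 297.1 mOsm/kg ≈ 297.1 mOsm/kg
Osmolar gap = measured − calculated = 330 − 297.1 = 32.9 mOsm/kg

32.9 mOsm/kg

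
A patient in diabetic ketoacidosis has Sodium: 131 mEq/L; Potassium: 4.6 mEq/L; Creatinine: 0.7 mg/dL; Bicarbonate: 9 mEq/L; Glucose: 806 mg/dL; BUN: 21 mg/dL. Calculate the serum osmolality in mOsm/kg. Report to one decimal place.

314.3 mOsm/kg

Calculated osmolality = 2·Na + glucose/18 + BUN/2.8
= 2·131 + 806/18 + 21/2.8
= 262 + 44.78 + 7.50
= 314.28 mOsm/kg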